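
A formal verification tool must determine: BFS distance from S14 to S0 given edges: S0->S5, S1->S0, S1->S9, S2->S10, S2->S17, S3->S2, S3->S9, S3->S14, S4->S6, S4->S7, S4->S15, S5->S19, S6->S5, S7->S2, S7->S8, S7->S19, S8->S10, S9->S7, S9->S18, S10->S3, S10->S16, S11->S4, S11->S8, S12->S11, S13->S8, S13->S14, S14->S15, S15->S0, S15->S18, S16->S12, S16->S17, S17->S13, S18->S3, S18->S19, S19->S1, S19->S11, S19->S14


BFS layer-by-layer from S14:
  dist 0: {S14}
  dist 1: {S15}
  dist 2: {S0, S18}
  -> S0 reached at distance 2
Shortest path length = 2

2


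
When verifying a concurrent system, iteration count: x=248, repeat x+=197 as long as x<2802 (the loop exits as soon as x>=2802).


Step 1: x goes from 248 toward 2802 by 197; the body runs while x<2802, so iterations = ceil((bound-start)/step)
Step 2: Distance=2554
Step 3: ceil(2554/197)=13

13


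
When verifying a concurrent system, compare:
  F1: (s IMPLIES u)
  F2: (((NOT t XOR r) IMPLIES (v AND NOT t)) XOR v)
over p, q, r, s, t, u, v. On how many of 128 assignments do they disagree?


F1 = (s IMPLIES u)
F2 = (((NOT t XOR r) IMPLIES (v AND NOT t)) XOR v)
Evaluate both on each of 128 rows (bits = p,q,r,s,t,u,v):
  row 0 [0000000]: F1=1 F2=0 (differ) -> 1
  row 1 [0000001]: F1=1 F2=0 (differ) -> 1
  row 2 [0000010]: F1=1 F2=0 (differ) -> 1
  row 3 [0000011]: F1=1 F2=0 (differ) -> 1
  row 4 [0000100]: F1=1 F2=1 -> 0
  (every remaining row is evaluated the same way; all 128 results are listed next)
Full result column, 8 rows per line (p,q,r,s fixed per line; t,u,v runs 000..111 left to right):
  rows 0-7 [p,q,r,s=0000]: 11110101  (ones: 6)
  rows 8-15 [p,q,r,s=0001]: 00111001  (ones: 4)
  rows 16-23 [p,q,r,s=0010]: 01011010  (ones: 4)
  rows 24-31 [p,q,r,s=0011]: 10010110  (ones: 4)
  rows 32-39 [p,q,r,s=0100]: 11110101  (ones: 6)
  rows 40-47 [p,q,r,s=0101]: 00111001  (ones: 4)
  rows 48-55 [p,q,r,s=0110]: 01011010  (ones: 4)
  rows 56-63 [p,q,r,s=0111]: 10010110  (ones: 4)
  rows 64-71 [p,q,r,s=1000]: 11110101  (ones: 6)
  rows 72-79 [p,q,r,s=1001]: 00111001  (ones: 4)
  rows 80-87 [p,q,r,s=1010]: 01011010  (ones: 4)
  rows 88-95 [p,q,r,s=1011]: 10010110  (ones: 4)
  rows 96-103 [p,q,r,s=1100]: 11110101  (ones: 6)
  rows 104-111 [p,q,r,s=1101]: 00111001  (ones: 4)
  rows 112-119 [p,q,r,s=1110]: 01011010  (ones: 4)
  rows 120-127 [p,q,r,s=1111]: 10010110  (ones: 4)
Disagreements = 6+4+4+4+6+4+4+4+6+4+4+4+6+4+4+4 = 72

72


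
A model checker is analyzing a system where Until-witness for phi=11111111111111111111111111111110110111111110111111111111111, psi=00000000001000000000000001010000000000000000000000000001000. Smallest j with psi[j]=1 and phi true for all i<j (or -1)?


(phi U psi) at 0: need smallest j with psi[j]=1 and phi[i]=1 for all i in [0,j).
Scan from step 0:
  step 0: phi=1, psi=0 -> continue
  step 1: phi=1, psi=0 -> continue
  step 2: phi=1, psi=0 -> continue
  step 3: phi=1, psi=0 -> continue
  step 10: psi=1 and phi held for [0,10) -> witness found
Witness step = 10

10


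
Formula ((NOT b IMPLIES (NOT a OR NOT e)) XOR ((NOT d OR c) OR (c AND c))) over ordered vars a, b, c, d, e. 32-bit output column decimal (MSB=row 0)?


Formula: ((NOT b IMPLIES (NOT a OR NOT e)) XOR ((NOT d OR c) OR (c AND c))) over a, b, c, d, e (32 rows)
Evaluate each row (bits = a,b,c,d,e, MSB first):
  row 0 [00000]: ((NOT 0 IMPLIES (NOT 0 OR NOT 0)) XOR ((NOT 0 OR 0) OR (0 AND 0))) -> 0
  row 1 [00001]: ((NOT 0 IMPLIES (NOT 0 OR NOT 1)) XOR ((NOT 0 OR 0) OR (0 AND 0))) -> 0
  row 2 [00010]: ((NOT 0 IMPLIES (NOT 0 OR NOT 0)) XOR ((NOT 1 OR 0) OR (0 AND 0))) -> 1
  row 3 [00011]: ((NOT 0 IMPLIES (NOT 0 OR NOT 1)) XOR ((NOT 1 OR 0) OR (0 AND 0))) -> 1
  row 4 [00100]: ((NOT 0 IMPLIES (NOT 0 OR NOT 0)) XOR ((NOT 0 OR 1) OR (1 AND 1))) -> 0
  row 5 [00101]: ((NOT 0 IMPLIES (NOT 0 OR NOT 1)) XOR ((NOT 0 OR 1) OR (1 AND 1))) -> 0
  row 6 [00110]: ((NOT 0 IMPLIES (NOT 0 OR NOT 0)) XOR ((NOT 1 OR 1) OR (1 AND 1))) -> 0
  row 7 [00111]: ((NOT 0 IMPLIES (NOT 0 OR NOT 1)) XOR ((NOT 1 OR 1) OR (1 AND 1))) -> 0
  row 8 [01000]: ((NOT 1 IMPLIES (NOT 0 OR NOT 0)) XOR ((NOT 0 OR 0) OR (0 AND 0))) -> 0
  row 9 [01001]: ((NOT 1 IMPLIES (NOT 0 OR NOT 1)) XOR ((NOT 0 OR 0) OR (0 AND 0))) -> 0
  row 10 [01010]: ((NOT 1 IMPLIES (NOT 0 OR NOT 0)) XOR ((NOT 1 OR 0) OR (0 AND 0))) -> 1
  row 11 [01011]: ((NOT 1 IMPLIES (NOT 0 OR NOT 1)) XOR ((NOT 1 OR 0) OR (0 AND 0))) -> 1
  row 12 [01100]: ((NOT 1 IMPLIES (NOT 0 OR NOT 0)) XOR ((NOT 0 OR 1) OR (1 AND 1))) -> 0
  row 13 [01101]: ((NOT 1 IMPLIES (NOT 0 OR NOT 1)) XOR ((NOT 0 OR 1) OR (1 AND 1))) -> 0
  row 14 [01110]: ((NOT 1 IMPLIES (NOT 0 OR NOT 0)) XOR ((NOT 1 OR 1) OR (1 AND 1))) -> 0
  row 15 [01111]: ((NOT 1 IMPLIES (NOT 0 OR NOT 1)) XOR ((NOT 1 OR 1) OR (1 AND 1))) -> 0
  row 16 [10000]: ((NOT 0 IMPLIES (NOT 1 OR NOT 0)) XOR ((NOT 0 OR 0) OR (0 AND 0))) -> 0
  row 17 [10001]: ((NOT 0 IMPLIES (NOT 1 OR NOT 1)) XOR ((NOT 0 OR 0) OR (0 AND 0))) -> 1
  row 18 [10010]: ((NOT 0 IMPLIES (NOT 1 OR NOT 0)) XOR ((NOT 1 OR 0) OR (0 AND 0))) -> 1
  row 19 [10011]: ((NOT 0 IMPLIES (NOT 1 OR NOT 1)) XOR ((NOT 1 OR 0) OR (0 AND 0))) -> 0
  row 20 [10100]: ((NOT 0 IMPLIES (NOT 1 OR NOT 0)) XOR ((NOT 0 OR 1) OR (1 AND 1))) -> 0
  row 21 [10101]: ((NOT 0 IMPLIES (NOT 1 OR NOT 1)) XOR ((NOT 0 OR 1) OR (1 AND 1))) -> 1
  row 22 [10110]: ((NOT 0 IMPLIES (NOT 1 OR NOT 0)) XOR ((NOT 1 OR 1) OR (1 AND 1))) -> 0
  row 23 [10111]: ((NOT 0 IMPLIES (NOT 1 OR NOT 1)) XOR ((NOT 1 OR 1) OR (1 AND 1))) -> 1
  row 24 [11000]: ((NOT 1 IMPLIES (NOT 1 OR NOT 0)) XOR ((NOT 0 OR 0) OR (0 AND 0))) -> 0
  row 25 [11001]: ((NOT 1 IMPLIES (NOT 1 OR NOT 1)) XOR ((NOT 0 OR 0) OR (0 AND 0))) -> 0
  row 26 [11010]: ((NOT 1 IMPLIES (NOT 1 OR NOT 0)) XOR ((NOT 1 OR 0) OR (0 AND 0))) -> 1
  row 27 [11011]: ((NOT 1 IMPLIES (NOT 1 OR NOT 1)) XOR ((NOT 1 OR 0) OR (0 AND 0))) -> 1
  row 28 [11100]: ((NOT 1 IMPLIES (NOT 1 OR NOT 0)) XOR ((NOT 0 OR 1) OR (1 AND 1))) -> 0
  row 29 [11101]: ((NOT 1 IMPLIES (NOT 1 OR NOT 1)) XOR ((NOT 0 OR 1) OR (1 AND 1))) -> 0
  row 30 [11110]: ((NOT 1 IMPLIES (NOT 1 OR NOT 0)) XOR ((NOT 1 OR 1) OR (1 AND 1))) -> 0
  row 31 [11111]: ((NOT 1 IMPLIES (NOT 1 OR NOT 1)) XOR ((NOT 1 OR 1) OR (1 AND 1))) -> 0
Full result column, 4 rows per line (a,b,c fixed per line; d,e runs 00..11 left to right):
  rows 0-3 [a,b,c=000]: 0011  = hex 3
  rows 4-7 [a,b,c=001]: 0000  = hex 0
  rows 8-11 [a,b,c=010]: 0011  = hex 3
  rows 12-15 [a,b,c=011]: 0000  = hex 0
  rows 16-19 [a,b,c=100]: 0110  = hex 6
  rows 20-23 [a,b,c=101]: 0101  = hex 5
  rows 24-27 [a,b,c=110]: 0011  = hex 3
  rows 28-31 [a,b,c=111]: 0000  = hex 0
Output column (row 0 .. row 31) = 00110000001100000110010100110000
Output column grouped in 4s = 0011 0000 0011 0000 0110 0101 0011 0000 = 0x30306530
Convert to decimal digit by digit (value = value*16 + digit):
  3 -> 3
  3*16 + 0 = 48
  48*16 + 3 = 771
  771*16 + 0 = 12336
  12336*16 + 6 = 197382
  197382*16 + 5 = 3158117
  3158117*16 + 3 = 50529875
  50529875*16 + 0 = 808478000
Decimal = 808478000

808478000


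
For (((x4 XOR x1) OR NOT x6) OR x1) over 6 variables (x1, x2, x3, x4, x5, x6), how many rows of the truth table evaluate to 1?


Formula: (((x4 XOR x1) OR NOT x6) OR x1) over 6 vars (64 rows)
Evaluate each row (x1, x2, x3, x4, x5, x6 as bits, MSB first):
  row 0 [000000]: (((0 XOR 0) OR NOT 0) OR 0) -> 1
  row 1 [000001]: (((0 XOR 0) OR NOT 1) OR 0) -> 0
  row 2 [000010]: (((0 XOR 0) OR NOT 0) OR 0) -> 1
  row 3 [000011]: (((0 XOR 0) OR NOT 1) OR 0) -> 0
  row 4 [000100]: (((1 XOR 0) OR NOT 0) OR 0) -> 1
  (every remaining row is evaluated the same way; all 64 results are listed next)
Full result column, 8 rows per line (x1,x2,x3 fixed per line; x4,x5,x6 runs 000..111 left to right):
  rows 0-7 [x1,x2,x3=000]: 10101111  (ones: 6)
  rows 8-15 [x1,x2,x3=001]: 10101111  (ones: 6)
  rows 16-23 [x1,x2,x3=010]: 10101111  (ones: 6)
  rows 24-31 [x1,x2,x3=011]: 10101111  (ones: 6)
  rows 32-39 [x1,x2,x3=100]: 11111111  (ones: 8)
  rows 40-47 [x1,x2,x3=101]: 11111111  (ones: 8)
  rows 48-55 [x1,x2,x3=110]: 11111111  (ones: 8)
  rows 56-63 [x1,x2,x3=111]: 11111111  (ones: 8)
Count of 1-rows = 6+6+6+6+8+8+8+8 = 56

56


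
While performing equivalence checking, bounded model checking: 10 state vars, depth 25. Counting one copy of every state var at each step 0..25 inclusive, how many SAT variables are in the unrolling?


BMC unrolls to depth k, creating one copy of each state var for steps 0..k.
Step count = 25 + 1 = 26 (steps 0 through 25)
Vars per step = 10
Total = 10 * 26 = 260

260


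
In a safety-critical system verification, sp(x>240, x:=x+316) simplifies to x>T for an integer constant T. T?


Formula: sp(P, x:=E) = exists old_x. (x = E[old_x/x]) AND P[old_x/x] (old_x is the value of x before the assignment; eliminate old_x by solving x = E[old_x/x] for old_x)
Step 1: Precondition P: x>240, i.e. old_x > 240
Step 2: Assignment gives x = old_x + 316, so old_x = x - 316
Step 3: Substitute into P: x - 316 > 240
Step 4: Simplify: x > 240+316 = 556

556


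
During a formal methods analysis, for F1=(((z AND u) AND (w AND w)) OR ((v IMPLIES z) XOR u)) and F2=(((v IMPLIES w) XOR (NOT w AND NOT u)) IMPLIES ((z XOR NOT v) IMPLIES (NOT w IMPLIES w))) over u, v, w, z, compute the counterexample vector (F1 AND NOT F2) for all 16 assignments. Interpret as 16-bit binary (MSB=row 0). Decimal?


F1 = (((z AND u) AND (w AND w)) OR ((v IMPLIES z) XOR u))
F2 = (((v IMPLIES w) XOR (NOT w AND NOT u)) IMPLIES ((z XOR NOT v) IMPLIES (NOT w IMPLIES w)))
Counterexample to F1=>F2 is where F1=1 and F2=0.
Evaluate each row (bits = u,v,w,z, MSB first):
  row 0 [0000]: F1=1 F2=1 -> F1&~F2 -> 0
  row 1 [0001]: F1=1 F2=1 -> F1&~F2 -> 0
  row 2 [0010]: F1=1 F2=1 -> F1&~F2 -> 0
  row 3 [0011]: F1=1 F2=1 -> F1&~F2 -> 0
  row 4 [0100]: F1=0 F2=1 -> F1&~F2 -> 0
  row 5 [0101]: F1=1 F2=0 -> F1&~F2 -> 1
  row 6 [0110]: F1=0 F2=1 -> F1&~F2 -> 0
  row 7 [0111]: F1=1 F2=1 -> F1&~F2 -> 0
  row 8 [1000]: F1=0 F2=0 -> F1&~F2 -> 0
  row 9 [1001]: F1=0 F2=1 -> F1&~F2 -> 0
  row 10 [1010]: F1=0 F2=1 -> F1&~F2 -> 0
  row 11 [1011]: F1=1 F2=1 -> F1&~F2 -> 0
  row 12 [1100]: F1=1 F2=1 -> F1&~F2 -> 0
  row 13 [1101]: F1=0 F2=1 -> F1&~F2 -> 0
  row 14 [1110]: F1=1 F2=1 -> F1&~F2 -> 0
  row 15 [1111]: F1=1 F2=1 -> F1&~F2 -> 0
Full result column, 4 rows per line (u,v fixed per line; w,z runs 00..11 left to right):
  rows 0-3 [u,v=00]: 0000  = hex 0
  rows 4-7 [u,v=01]: 0100  = hex 4
  rows 8-11 [u,v=10]: 0000  = hex 0
  rows 12-15 [u,v=11]: 0000  = hex 0
Counterexample vector (row 0 .. row 15) = 0000010000000000
Output column grouped in 4s = 0000 0100 0000 0000 = 0x0400
Convert to decimal digit by digit (value = value*16 + digit):
  0 -> 0
  0*16 + 4 = 4
  4*16 + 0 = 64
  64*16 + 0 = 1024
Decimal = 1024

1024


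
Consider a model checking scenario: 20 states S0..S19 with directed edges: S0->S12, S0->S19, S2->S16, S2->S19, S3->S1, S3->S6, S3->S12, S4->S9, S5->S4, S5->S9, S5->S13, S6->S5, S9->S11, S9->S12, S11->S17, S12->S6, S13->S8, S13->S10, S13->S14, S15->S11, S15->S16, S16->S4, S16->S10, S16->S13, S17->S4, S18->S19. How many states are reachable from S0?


BFS from S0:
  layer 0: {S0}
  layer 1: {S12, S19}
  layer 2: {S6}
  layer 3: {S5}
  layer 4: {S4, S9, S13}
  layer 5: {S8, S10, S11, S14}
  layer 6: {S17}
Reachable set: {S0, S4, S5, S6, S8, S9, S10, S11, S12, S13, S14, S17, S19}
Count = 13

13


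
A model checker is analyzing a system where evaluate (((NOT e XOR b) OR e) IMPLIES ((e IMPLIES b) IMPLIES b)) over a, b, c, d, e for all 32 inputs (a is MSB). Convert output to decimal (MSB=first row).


Formula: (((NOT e XOR b) OR e) IMPLIES ((e IMPLIES b) IMPLIES b)) over a, b, c, d, e (32 rows)
Evaluate each row (bits = a,b,c,d,e, MSB first):
  row 0 [00000]: (((NOT 0 XOR 0) OR 0) IMPLIES ((0 IMPLIES 0) IMPLIES 0)) -> 0
  row 1 [00001]: (((NOT 1 XOR 0) OR 1) IMPLIES ((1 IMPLIES 0) IMPLIES 0)) -> 1
  row 2 [00010]: (((NOT 0 XOR 0) OR 0) IMPLIES ((0 IMPLIES 0) IMPLIES 0)) -> 0
  row 3 [00011]: (((NOT 1 XOR 0) OR 1) IMPLIES ((1 IMPLIES 0) IMPLIES 0)) -> 1
  row 4 [00100]: (((NOT 0 XOR 0) OR 0) IMPLIES ((0 IMPLIES 0) IMPLIES 0)) -> 0
  row 5 [00101]: (((NOT 1 XOR 0) OR 1) IMPLIES ((1 IMPLIES 0) IMPLIES 0)) -> 1
  row 6 [00110]: (((NOT 0 XOR 0) OR 0) IMPLIES ((0 IMPLIES 0) IMPLIES 0)) -> 0
  row 7 [00111]: (((NOT 1 XOR 0) OR 1) IMPLIES ((1 IMPLIES 0) IMPLIES 0)) -> 1
  row 8 [01000]: (((NOT 0 XOR 1) OR 0) IMPLIES ((0 IMPLIES 1) IMPLIES 1)) -> 1
  row 9 [01001]: (((NOT 1 XOR 1) OR 1) IMPLIES ((1 IMPLIES 1) IMPLIES 1)) -> 1
  row 10 [01010]: (((NOT 0 XOR 1) OR 0) IMPLIES ((0 IMPLIES 1) IMPLIES 1)) -> 1
  row 11 [01011]: (((NOT 1 XOR 1) OR 1) IMPLIES ((1 IMPLIES 1) IMPLIES 1)) -> 1
  row 12 [01100]: (((NOT 0 XOR 1) OR 0) IMPLIES ((0 IMPLIES 1) IMPLIES 1)) -> 1
  row 13 [01101]: (((NOT 1 XOR 1) OR 1) IMPLIES ((1 IMPLIES 1) IMPLIES 1)) -> 1
  row 14 [01110]: (((NOT 0 XOR 1) OR 0) IMPLIES ((0 IMPLIES 1) IMPLIES 1)) -> 1
  row 15 [01111]: (((NOT 1 XOR 1) OR 1) IMPLIES ((1 IMPLIES 1) IMPLIES 1)) -> 1
  row 16 [10000]: (((NOT 0 XOR 0) OR 0) IMPLIES ((0 IMPLIES 0) IMPLIES 0)) -> 0
  row 17 [10001]: (((NOT 1 XOR 0) OR 1) IMPLIES ((1 IMPLIES 0) IMPLIES 0)) -> 1
  row 18 [10010]: (((NOT 0 XOR 0) OR 0) IMPLIES ((0 IMPLIES 0) IMPLIES 0)) -> 0
  row 19 [10011]: (((NOT 1 XOR 0) OR 1) IMPLIES ((1 IMPLIES 0) IMPLIES 0)) -> 1
  row 20 [10100]: (((NOT 0 XOR 0) OR 0) IMPLIES ((0 IMPLIES 0) IMPLIES 0)) -> 0
  row 21 [10101]: (((NOT 1 XOR 0) OR 1) IMPLIES ((1 IMPLIES 0) IMPLIES 0)) -> 1
  row 22 [10110]: (((NOT 0 XOR 0) OR 0) IMPLIES ((0 IMPLIES 0) IMPLIES 0)) -> 0
  row 23 [10111]: (((NOT 1 XOR 0) OR 1) IMPLIES ((1 IMPLIES 0) IMPLIES 0)) -> 1
  row 24 [11000]: (((NOT 0 XOR 1) OR 0) IMPLIES ((0 IMPLIES 1) IMPLIES 1)) -> 1
  row 25 [11001]: (((NOT 1 XOR 1) OR 1) IMPLIES ((1 IMPLIES 1) IMPLIES 1)) -> 1
  row 26 [11010]: (((NOT 0 XOR 1) OR 0) IMPLIES ((0 IMPLIES 1) IMPLIES 1)) -> 1
  row 27 [11011]: (((NOT 1 XOR 1) OR 1) IMPLIES ((1 IMPLIES 1) IMPLIES 1)) -> 1
  row 28 [11100]: (((NOT 0 XOR 1) OR 0) IMPLIES ((0 IMPLIES 1) IMPLIES 1)) -> 1
  row 29 [11101]: (((NOT 1 XOR 1) OR 1) IMPLIES ((1 IMPLIES 1) IMPLIES 1)) -> 1
  row 30 [11110]: (((NOT 0 XOR 1) OR 0) IMPLIES ((0 IMPLIES 1) IMPLIES 1)) -> 1
  row 31 [11111]: (((NOT 1 XOR 1) OR 1) IMPLIES ((1 IMPLIES 1) IMPLIES 1)) -> 1
Full result column, 4 rows per line (a,b,c fixed per line; d,e runs 00..11 left to right):
  rows 0-3 [a,b,c=000]: 0101  = hex 5
  rows 4-7 [a,b,c=001]: 0101  = hex 5
  rows 8-11 [a,b,c=010]: 1111  = hex F
  rows 12-15 [a,b,c=011]: 1111  = hex F
  rows 16-19 [a,b,c=100]: 0101  = hex 5
  rows 20-23 [a,b,c=101]: 0101  = hex 5
  rows 24-27 [a,b,c=110]: 1111  = hex F
  rows 28-31 [a,b,c=111]: 1111  = hex F
Output column (row 0 .. row 31) = 01010101111111110101010111111111
Output column grouped in 4s = 0101 0101 1111 1111 0101 0101 1111 1111 = 0x55FF55FF
Convert to decimal digit by digit (value = value*16 + digit):
  5 -> 5
  5*16 + 5 = 85
  85*16 + 15 (F) = 1375
  1375*16 + 15 (F) = 22015
  22015*16 + 5 = 352245
  352245*16 + 5 = 5635925
  5635925*16 + 15 (F) = 90174815
  90174815*16 + 15 (F) = 1442797055
Decimal = 1442797055

1442797055


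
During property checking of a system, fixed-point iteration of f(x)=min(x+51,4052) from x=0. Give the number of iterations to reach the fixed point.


Step 1: x=0, cap=4052, increment=51
Step 2: x grows by 51 each step until capped at 4052; fixed point is x=4052
Step 3: iterations = ceil(4052/51) = 80

80


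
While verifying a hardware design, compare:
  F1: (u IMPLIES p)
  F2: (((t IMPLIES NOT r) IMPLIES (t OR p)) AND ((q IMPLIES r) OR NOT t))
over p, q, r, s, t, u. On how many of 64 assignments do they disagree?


F1 = (u IMPLIES p)
F2 = (((t IMPLIES NOT r) IMPLIES (t OR p)) AND ((q IMPLIES r) OR NOT t))
Evaluate both on each of 64 rows (bits = p,q,r,s,t,u):
  row 0 [000000]: F1=1 F2=0 (differ) -> 1
  row 1 [000001]: F1=0 F2=0 -> 0
  row 2 [000010]: F1=1 F2=1 -> 0
  row 3 [000011]: F1=0 F2=1 (differ) -> 1
  row 4 [000100]: F1=1 F2=0 (differ) -> 1
  (every remaining row is evaluated the same way; all 64 results are listed next)
Full result column, 8 rows per line (p,q,r fixed per line; s,t,u runs 000..111 left to right):
  rows 0-7 [p,q,r=000]: 10011001  (ones: 4)
  rows 8-15 [p,q,r=001]: 10011001  (ones: 4)
  rows 16-23 [p,q,r=010]: 10101010  (ones: 4)
  rows 24-31 [p,q,r=011]: 10011001  (ones: 4)
  rows 32-39 [p,q,r=100]: 00000000  (ones: 0)
  rows 40-47 [p,q,r=101]: 00000000  (ones: 0)
  rows 48-55 [p,q,r=110]: 00110011  (ones: 4)
  rows 56-63 [p,q,r=111]: 00000000  (ones: 0)
Disagreements = 4+4+4+4+0+0+4+0 = 20

20


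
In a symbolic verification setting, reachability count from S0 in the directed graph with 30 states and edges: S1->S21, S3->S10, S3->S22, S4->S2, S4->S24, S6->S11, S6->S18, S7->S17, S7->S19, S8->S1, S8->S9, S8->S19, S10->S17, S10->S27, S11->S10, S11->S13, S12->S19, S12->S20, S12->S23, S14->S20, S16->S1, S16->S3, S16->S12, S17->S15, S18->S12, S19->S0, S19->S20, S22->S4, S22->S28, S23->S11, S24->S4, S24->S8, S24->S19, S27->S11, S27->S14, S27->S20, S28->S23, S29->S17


BFS from S0:
  layer 0: {S0}
Reachable set: {S0}
Count = 1

1


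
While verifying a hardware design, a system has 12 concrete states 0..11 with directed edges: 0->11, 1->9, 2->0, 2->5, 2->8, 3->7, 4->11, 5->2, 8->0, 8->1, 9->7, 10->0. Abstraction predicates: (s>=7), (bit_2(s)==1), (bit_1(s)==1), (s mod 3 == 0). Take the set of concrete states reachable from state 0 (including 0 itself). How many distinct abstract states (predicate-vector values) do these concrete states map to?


BFS from 0:
Concrete reachable: {0, 11}
Abstract via predicates (s>=7), (bit_2(s)==1), (bit_1(s)==1), (s mod 3 == 0):
  (0,0,0,1) <- {0}
  (1,0,1,0) <- {11}
Distinct abstract states = 2

2


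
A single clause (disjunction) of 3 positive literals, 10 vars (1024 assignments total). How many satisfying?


Step 1: Total=2^10=1024
Step 2: Unsat when all 3 false: 2^7=128
Step 3: Sat=1024-128=896

896


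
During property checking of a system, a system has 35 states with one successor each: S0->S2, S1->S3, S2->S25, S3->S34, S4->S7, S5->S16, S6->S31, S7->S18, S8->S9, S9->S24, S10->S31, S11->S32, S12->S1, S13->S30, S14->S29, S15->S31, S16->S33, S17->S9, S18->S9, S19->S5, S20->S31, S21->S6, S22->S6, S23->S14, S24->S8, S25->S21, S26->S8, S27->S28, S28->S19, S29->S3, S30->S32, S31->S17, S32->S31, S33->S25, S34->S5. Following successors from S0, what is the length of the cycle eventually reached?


Trace from S0 until a state repeats:
  S0 -> S2 -> S25 -> S21 -> S6 -> S31 -> S17 -> S9 -> S24 -> S8 -> S9
S9 first seen at step 7, revisited at step 10.
Cycle length = 10 - 7 = 3

3


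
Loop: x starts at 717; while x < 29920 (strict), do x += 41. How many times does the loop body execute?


Step 1: x goes from 717 toward 29920 by 41; the body runs while x<29920, so iterations = ceil((bound-start)/step)
Step 2: Distance=29203
Step 3: ceil(29203/41)=713

713


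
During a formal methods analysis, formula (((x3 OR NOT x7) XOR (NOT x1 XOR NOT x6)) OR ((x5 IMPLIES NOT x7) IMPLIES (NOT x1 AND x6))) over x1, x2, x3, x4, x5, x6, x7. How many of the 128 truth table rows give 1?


Formula: (((x3 OR NOT x7) XOR (NOT x1 XOR NOT x6)) OR ((x5 IMPLIES NOT x7) IMPLIES (NOT x1 AND x6))) over 7 vars (128 rows)
Evaluate each row (x1, x2, x3, x4, x5, x6, x7 as bits, MSB first):
  row 0 [0000000]: (((0 OR NOT 0) XOR (NOT 0 XOR NOT 0)) OR ((0 IMPLIES NOT 0) IMPLIES (NOT 0 AND 0))) -> 1
  row 1 [0000001]: (((0 OR NOT 1) XOR (NOT 0 XOR NOT 0)) OR ((0 IMPLIES NOT 1) IMPLIES (NOT 0 AND 0))) -> 0
  row 2 [0000010]: (((0 OR NOT 0) XOR (NOT 0 XOR NOT 1)) OR ((0 IMPLIES NOT 0) IMPLIES (NOT 0 AND 1))) -> 1
  row 3 [0000011]: (((0 OR NOT 1) XOR (NOT 0 XOR NOT 1)) OR ((0 IMPLIES NOT 1) IMPLIES (NOT 0 AND 1))) -> 1
  row 4 [0000100]: (((0 OR NOT 0) XOR (NOT 0 XOR NOT 0)) OR ((1 IMPLIES NOT 0) IMPLIES (NOT 0 AND 0))) -> 1
  (every remaining row is evaluated the same way; all 128 results are listed next)
Full result column, 8 rows per line (x1,x2,x3,x4 fixed per line; x5,x6,x7 runs 000..111 left to right):
  rows 0-7 [x1,x2,x3,x4=0000]: 10111111  (ones: 7)
  rows 8-15 [x1,x2,x3,x4=0001]: 10111111  (ones: 7)
  rows 16-23 [x1,x2,x3,x4=0010]: 11111111  (ones: 8)
  rows 24-31 [x1,x2,x3,x4=0011]: 11111111  (ones: 8)
  rows 32-39 [x1,x2,x3,x4=0100]: 10111111  (ones: 7)
  rows 40-47 [x1,x2,x3,x4=0101]: 10111111  (ones: 7)
  rows 48-55 [x1,x2,x3,x4=0110]: 11111111  (ones: 8)
  rows 56-63 [x1,x2,x3,x4=0111]: 11111111  (ones: 8)
  rows 64-71 [x1,x2,x3,x4=1000]: 01100111  (ones: 5)
  rows 72-79 [x1,x2,x3,x4=1001]: 01100111  (ones: 5)
  rows 80-87 [x1,x2,x3,x4=1010]: 00110111  (ones: 5)
  rows 88-95 [x1,x2,x3,x4=1011]: 00110111  (ones: 5)
  rows 96-103 [x1,x2,x3,x4=1100]: 01100111  (ones: 5)
  rows 104-111 [x1,x2,x3,x4=1101]: 01100111  (ones: 5)
  rows 112-119 [x1,x2,x3,x4=1110]: 00110111  (ones: 5)
  rows 120-127 [x1,x2,x3,x4=1111]: 00110111  (ones: 5)
Count of 1-rows = 7+7+8+8+7+7+8+8+5+5+5+5+5+5+5+5 = 100

100


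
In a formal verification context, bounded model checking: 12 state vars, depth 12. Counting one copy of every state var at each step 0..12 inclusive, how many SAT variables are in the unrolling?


BMC unrolls to depth k, creating one copy of each state var for steps 0..k.
Step count = 12 + 1 = 13 (steps 0 through 12)
Vars per step = 12
Total = 12 * 13 = 156

156


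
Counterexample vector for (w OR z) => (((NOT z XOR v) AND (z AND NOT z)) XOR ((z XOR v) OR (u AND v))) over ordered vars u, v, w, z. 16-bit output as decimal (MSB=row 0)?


F1 = (w OR z)
F2 = (((NOT z XOR v) AND (z AND NOT z)) XOR ((z XOR v) OR (u AND v)))
Counterexample to F1=>F2 is where F1=1 and F2=0.
Evaluate each row (bits = u,v,w,z, MSB first):
  row 0 [0000]: F1=0 F2=0 -> F1&~F2 -> 0
  row 1 [0001]: F1=1 F2=1 -> F1&~F2 -> 0
  row 2 [0010]: F1=1 F2=0 -> F1&~F2 -> 1
  row 3 [0011]: F1=1 F2=1 -> F1&~F2 -> 0
  row 4 [0100]: F1=0 F2=1 -> F1&~F2 -> 0
  row 5 [0101]: F1=1 F2=0 -> F1&~F2 -> 1
  row 6 [0110]: F1=1 F2=1 -> F1&~F2 -> 0
  row 7 [0111]: F1=1 F2=0 -> F1&~F2 -> 1
  row 8 [1000]: F1=0 F2=0 -> F1&~F2 -> 0
  row 9 [1001]: F1=1 F2=1 -> F1&~F2 -> 0
  row 10 [1010]: F1=1 F2=0 -> F1&~F2 -> 1
  row 11 [1011]: F1=1 F2=1 -> F1&~F2 -> 0
  row 12 [1100]: F1=0 F2=1 -> F1&~F2 -> 0
  row 13 [1101]: F1=1 F2=1 -> F1&~F2 -> 0
  row 14 [1110]: F1=1 F2=1 -> F1&~F2 -> 0
  row 15 [1111]: F1=1 F2=1 -> F1&~F2 -> 0
Full result column, 4 rows per line (u,v fixed per line; w,z runs 00..11 left to right):
  rows 0-3 [u,v=00]: 0010  = hex 2
  rows 4-7 [u,v=01]: 0101  = hex 5
  rows 8-11 [u,v=10]: 0010  = hex 2
  rows 12-15 [u,v=11]: 0000  = hex 0
Counterexample vector (row 0 .. row 15) = 0010010100100000
Output column grouped in 4s = 0010 0101 0010 0000 = 0x2520
Convert to decimal digit by digit (value = value*16 + digit):
  2 -> 2
  2*16 + 5 = 37
  37*16 + 2 = 594
  594*16 + 0 = 9504
Decimal = 9504

9504


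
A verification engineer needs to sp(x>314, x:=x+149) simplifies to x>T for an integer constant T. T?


Formula: sp(P, x:=E) = exists old_x. (x = E[old_x/x]) AND P[old_x/x] (old_x is the value of x before the assignment; eliminate old_x by solving x = E[old_x/x] for old_x)
Step 1: Precondition P: x>314, i.e. old_x > 314
Step 2: Assignment gives x = old_x + 149, so old_x = x - 149
Step 3: Substitute into P: x - 149 > 314
Step 4: Simplify: x > 314+149 = 463

463


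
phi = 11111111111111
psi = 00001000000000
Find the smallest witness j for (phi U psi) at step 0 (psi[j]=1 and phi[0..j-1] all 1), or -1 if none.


(phi U psi) at 0: need smallest j with psi[j]=1 and phi[i]=1 for all i in [0,j).
Scan from step 0:
  step 0: phi=1, psi=0 -> continue
  step 1: phi=1, psi=0 -> continue
  step 2: phi=1, psi=0 -> continue
  step 3: phi=1, psi=0 -> continue
  step 4: psi=1 and phi held for [0,4) -> witness found
Witness step = 4

4


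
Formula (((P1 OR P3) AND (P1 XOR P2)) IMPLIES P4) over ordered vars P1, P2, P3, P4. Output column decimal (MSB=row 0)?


Formula: (((P1 OR P3) AND (P1 XOR P2)) IMPLIES P4) over P1, P2, P3, P4 (16 rows)
Evaluate each row (bits = P1,P2,P3,P4, MSB first):
  row 0 [0000]: (((0 OR 0) AND (0 XOR 0)) IMPLIES 0) -> 1
  row 1 [0001]: (((0 OR 0) AND (0 XOR 0)) IMPLIES 1) -> 1
  row 2 [0010]: (((0 OR 1) AND (0 XOR 0)) IMPLIES 0) -> 1
  row 3 [0011]: (((0 OR 1) AND (0 XOR 0)) IMPLIES 1) -> 1
  row 4 [0100]: (((0 OR 0) AND (0 XOR 1)) IMPLIES 0) -> 1
  row 5 [0101]: (((0 OR 0) AND (0 XOR 1)) IMPLIES 1) -> 1
  row 6 [0110]: (((0 OR 1) AND (0 XOR 1)) IMPLIES 0) -> 0
  row 7 [0111]: (((0 OR 1) AND (0 XOR 1)) IMPLIES 1) -> 1
  row 8 [1000]: (((1 OR 0) AND (1 XOR 0)) IMPLIES 0) -> 0
  row 9 [1001]: (((1 OR 0) AND (1 XOR 0)) IMPLIES 1) -> 1
  row 10 [1010]: (((1 OR 1) AND (1 XOR 0)) IMPLIES 0) -> 0
  row 11 [1011]: (((1 OR 1) AND (1 XOR 0)) IMPLIES 1) -> 1
  row 12 [1100]: (((1 OR 0) AND (1 XOR 1)) IMPLIES 0) -> 1
  row 13 [1101]: (((1 OR 0) AND (1 XOR 1)) IMPLIES 1) -> 1
  row 14 [1110]: (((1 OR 1) AND (1 XOR 1)) IMPLIES 0) -> 1
  row 15 [1111]: (((1 OR 1) AND (1 XOR 1)) IMPLIES 1) -> 1
Full result column, 4 rows per line (P1,P2 fixed per line; P3,P4 runs 00..11 left to right):
  rows 0-3 [P1,P2=00]: 1111  = hex F
  rows 4-7 [P1,P2=01]: 1101  = hex D
  rows 8-11 [P1,P2=10]: 0101  = hex 5
  rows 12-15 [P1,P2=11]: 1111  = hex F
Output column (row 0 .. row 15) = 1111110101011111
Output column grouped in 4s = 1111 1101 0101 1111 = 0xFD5F
Convert to decimal digit by digit (value = value*16 + digit):
  F -> 15
  15*16 + 13 (D) = 253
  253*16 + 5 = 4053
  4053*16 + 15 (F) = 64863
Decimal = 64863

64863


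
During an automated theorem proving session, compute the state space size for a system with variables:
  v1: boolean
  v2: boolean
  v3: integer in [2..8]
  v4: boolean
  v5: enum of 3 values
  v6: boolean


State space = product of domain sizes of all variables.
Domain sizes:
  v1 (boolean): 2
  v2 (boolean): 2
  v3 (integer in [2..8]): 7
  v4 (boolean): 2
  v5 (enum of 3 values): 3
  v6 (boolean): 2
Product = 2 * 2 * 7 * 2 * 3 * 2 = 336

336


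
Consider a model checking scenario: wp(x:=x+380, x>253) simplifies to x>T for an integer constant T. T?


Formula: wp(x:=E, P) = P[E/x] (substitute E for x in postcondition)
Step 1: Postcondition: x>253
Step 2: Substitute x+380 for x: x+380>253
Step 3: Solve for x: x > 253-380 = -127

-127


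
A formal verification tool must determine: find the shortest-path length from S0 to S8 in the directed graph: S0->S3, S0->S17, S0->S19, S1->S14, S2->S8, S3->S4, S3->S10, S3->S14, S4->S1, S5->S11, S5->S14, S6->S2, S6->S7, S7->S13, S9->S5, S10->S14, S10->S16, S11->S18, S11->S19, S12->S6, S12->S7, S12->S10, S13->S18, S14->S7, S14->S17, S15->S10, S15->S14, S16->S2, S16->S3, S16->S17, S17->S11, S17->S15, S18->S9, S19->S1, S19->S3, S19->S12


BFS layer-by-layer from S0:
  dist 0: {S0}
  dist 1: {S3, S17, S19}
  dist 2: {S1, S4, S10, S11, S12, S14, S15}
  dist 3: {S6, S7, S16, S18}
  dist 4: {S2, S9, S13}
  dist 5: {S5, S8}
  -> S8 reached at distance 5
Shortest path length = 5

5


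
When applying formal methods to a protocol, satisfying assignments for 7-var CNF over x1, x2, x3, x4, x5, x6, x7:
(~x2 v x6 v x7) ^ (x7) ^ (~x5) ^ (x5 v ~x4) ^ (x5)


CNF with 5 clauses over 7 vars (128 assignments).
An assignment satisfies CNF iff every clause has >=1 true literal.
Check each row (bits = x1,x2,x3,x4,x5,x6,x7; clause T/F shown):
  row 0 [0000000]: clauses=TFTTF -> 0
  row 1 [0000001]: clauses=TTTTF -> 0
  row 2 [0000010]: clauses=TFTTF -> 0
  row 3 [0000011]: clauses=TTTTF -> 0
  row 4 [0000100]: clauses=TFFTT -> 0
  (every remaining row is evaluated the same way; all 128 results are listed next)
Full result column, 8 rows per line (x1,x2,x3,x4 fixed per line; x5,x6,x7 runs 000..111 left to right):
  rows 0-7 [x1,x2,x3,x4=0000]: 00000000  (ones: 0)
  rows 8-15 [x1,x2,x3,x4=0001]: 00000000  (ones: 0)
  rows 16-23 [x1,x2,x3,x4=0010]: 00000000  (ones: 0)
  rows 24-31 [x1,x2,x3,x4=0011]: 00000000  (ones: 0)
  rows 32-39 [x1,x2,x3,x4=0100]: 00000000  (ones: 0)
  rows 40-47 [x1,x2,x3,x4=0101]: 00000000  (ones: 0)
  rows 48-55 [x1,x2,x3,x4=0110]: 00000000  (ones: 0)
  rows 56-63 [x1,x2,x3,x4=0111]: 00000000  (ones: 0)
  rows 64-71 [x1,x2,x3,x4=1000]: 00000000  (ones: 0)
  rows 72-79 [x1,x2,x3,x4=1001]: 00000000  (ones: 0)
  rows 80-87 [x1,x2,x3,x4=1010]: 00000000  (ones: 0)
  rows 88-95 [x1,x2,x3,x4=1011]: 00000000  (ones: 0)
  rows 96-103 [x1,x2,x3,x4=1100]: 00000000  (ones: 0)
  rows 104-111 [x1,x2,x3,x4=1101]: 00000000  (ones: 0)
  rows 112-119 [x1,x2,x3,x4=1110]: 00000000  (ones: 0)
  rows 120-127 [x1,x2,x3,x4=1111]: 00000000  (ones: 0)
Satisfying assignments = 0+0+0+0+0+0+0+0+0+0+0+0+0+0+0+0 = 0

0


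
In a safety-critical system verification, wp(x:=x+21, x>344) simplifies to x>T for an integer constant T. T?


Formula: wp(x:=E, P) = P[E/x] (substitute E for x in postcondition)
Step 1: Postcondition: x>344
Step 2: Substitute x+21 for x: x+21>344
Step 3: Solve for x: x > 344-21 = 323

323


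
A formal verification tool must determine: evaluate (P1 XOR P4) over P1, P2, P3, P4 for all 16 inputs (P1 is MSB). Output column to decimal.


Formula: (P1 XOR P4) over P1, P2, P3, P4 (16 rows)
Evaluate each row (bits = P1,P2,P3,P4, MSB first):
  row 0 [0000]: (0 XOR 0) -> 0
  row 1 [0001]: (0 XOR 1) -> 1
  row 2 [0010]: (0 XOR 0) -> 0
  row 3 [0011]: (0 XOR 1) -> 1
  row 4 [0100]: (0 XOR 0) -> 0
  row 5 [0101]: (0 XOR 1) -> 1
  row 6 [0110]: (0 XOR 0) -> 0
  row 7 [0111]: (0 XOR 1) -> 1
  row 8 [1000]: (1 XOR 0) -> 1
  row 9 [1001]: (1 XOR 1) -> 0
  row 10 [1010]: (1 XOR 0) -> 1
  row 11 [1011]: (1 XOR 1) -> 0
  row 12 [1100]: (1 XOR 0) -> 1
  row 13 [1101]: (1 XOR 1) -> 0
  row 14 [1110]: (1 XOR 0) -> 1
  row 15 [1111]: (1 XOR 1) -> 0
Full result column, 4 rows per line (P1,P2 fixed per line; P3,P4 runs 00..11 left to right):
  rows 0-3 [P1,P2=00]: 0101  = hex 5
  rows 4-7 [P1,P2=01]: 0101  = hex 5
  rows 8-11 [P1,P2=10]: 1010  = hex A
  rows 12-15 [P1,P2=11]: 1010  = hex A
Output column (row 0 .. row 15) = 0101010110101010
Output column grouped in 4s = 0101 0101 1010 1010 = 0x55AA
Convert to decimal digit by digit (value = value*16 + digit):
  5 -> 5
  5*16 + 5 = 85
  85*16 + 10 (A) = 1370
  1370*16 + 10 (A) = 21930
Decimal = 21930

21930


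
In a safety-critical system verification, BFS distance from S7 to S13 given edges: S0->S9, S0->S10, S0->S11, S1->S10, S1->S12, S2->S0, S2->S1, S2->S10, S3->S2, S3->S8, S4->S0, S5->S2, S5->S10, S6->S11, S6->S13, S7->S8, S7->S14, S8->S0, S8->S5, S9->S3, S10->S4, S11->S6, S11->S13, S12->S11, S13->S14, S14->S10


BFS layer-by-layer from S7:
  dist 0: {S7}
  dist 1: {S8, S14}
  dist 2: {S0, S5, S10}
  dist 3: {S2, S4, S9, S11}
  dist 4: {S1, S3, S6, S13}
  -> S13 reached at distance 4
Shortest path length = 4

4


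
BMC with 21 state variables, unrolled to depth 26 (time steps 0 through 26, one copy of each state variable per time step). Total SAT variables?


BMC unrolls to depth k, creating one copy of each state var for steps 0..k.
Step count = 26 + 1 = 27 (steps 0 through 26)
Vars per step = 21
Total = 21 * 27 = 567

567


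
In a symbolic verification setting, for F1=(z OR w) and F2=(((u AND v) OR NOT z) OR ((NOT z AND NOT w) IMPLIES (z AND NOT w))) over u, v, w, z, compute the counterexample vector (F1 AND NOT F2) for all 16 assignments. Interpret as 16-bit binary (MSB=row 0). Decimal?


F1 = (z OR w)
F2 = (((u AND v) OR NOT z) OR ((NOT z AND NOT w) IMPLIES (z AND NOT w)))
Counterexample to F1=>F2 is where F1=1 and F2=0.
Evaluate each row (bits = u,v,w,z, MSB first):
  row 0 [0000]: F1=0 F2=1 -> F1&~F2 -> 0
  row 1 [0001]: F1=1 F2=1 -> F1&~F2 -> 0
  row 2 [0010]: F1=1 F2=1 -> F1&~F2 -> 0
  row 3 [0011]: F1=1 F2=1 -> F1&~F2 -> 0
  row 4 [0100]: F1=0 F2=1 -> F1&~F2 -> 0
  row 5 [0101]: F1=1 F2=1 -> F1&~F2 -> 0
  row 6 [0110]: F1=1 F2=1 -> F1&~F2 -> 0
  row 7 [0111]: F1=1 F2=1 -> F1&~F2 -> 0
  row 8 [1000]: F1=0 F2=1 -> F1&~F2 -> 0
  row 9 [1001]: F1=1 F2=1 -> F1&~F2 -> 0
  row 10 [1010]: F1=1 F2=1 -> F1&~F2 -> 0
  row 11 [1011]: F1=1 F2=1 -> F1&~F2 -> 0
  row 12 [1100]: F1=0 F2=1 -> F1&~F2 -> 0
  row 13 [1101]: F1=1 F2=1 -> F1&~F2 -> 0
  row 14 [1110]: F1=1 F2=1 -> F1&~F2 -> 0
  row 15 [1111]: F1=1 F2=1 -> F1&~F2 -> 0
Full result column, 4 rows per line (u,v fixed per line; w,z runs 00..11 left to right):
  rows 0-3 [u,v=00]: 0000  = hex 0
  rows 4-7 [u,v=01]: 0000  = hex 0
  rows 8-11 [u,v=10]: 0000  = hex 0
  rows 12-15 [u,v=11]: 0000  = hex 0
Counterexample vector (row 0 .. row 15) = 0000000000000000
Output column grouped in 4s = 0000 0000 0000 0000 = 0x0000
Convert to decimal digit by digit (value = value*16 + digit):
  0 -> 0
  0*16 + 0 = 0
  0*16 + 0 = 0
  0*16 + 0 = 0
Decimal = 0

0


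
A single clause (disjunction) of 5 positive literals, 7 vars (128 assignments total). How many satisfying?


Step 1: Total=2^7=128
Step 2: Unsat when all 5 false: 2^2=4
Step 3: Sat=128-4=124

124


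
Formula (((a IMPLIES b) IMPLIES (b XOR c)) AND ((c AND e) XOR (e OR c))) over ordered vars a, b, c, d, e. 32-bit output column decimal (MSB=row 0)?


Formula: (((a IMPLIES b) IMPLIES (b XOR c)) AND ((c AND e) XOR (e OR c))) over a, b, c, d, e (32 rows)
Evaluate each row (bits = a,b,c,d,e, MSB first):
  row 0 [00000]: (((0 IMPLIES 0) IMPLIES (0 XOR 0)) AND ((0 AND 0) XOR (0 OR 0))) -> 0
  row 1 [00001]: (((0 IMPLIES 0) IMPLIES (0 XOR 0)) AND ((0 AND 1) XOR (1 OR 0))) -> 0
  row 2 [00010]: (((0 IMPLIES 0) IMPLIES (0 XOR 0)) AND ((0 AND 0) XOR (0 OR 0))) -> 0
  row 3 [00011]: (((0 IMPLIES 0) IMPLIES (0 XOR 0)) AND ((0 AND 1) XOR (1 OR 0))) -> 0
  row 4 [00100]: (((0 IMPLIES 0) IMPLIES (0 XOR 1)) AND ((1 AND 0) XOR (0 OR 1))) -> 1
  row 5 [00101]: (((0 IMPLIES 0) IMPLIES (0 XOR 1)) AND ((1 AND 1) XOR (1 OR 1))) -> 0
  row 6 [00110]: (((0 IMPLIES 0) IMPLIES (0 XOR 1)) AND ((1 AND 0) XOR (0 OR 1))) -> 1
  row 7 [00111]: (((0 IMPLIES 0) IMPLIES (0 XOR 1)) AND ((1 AND 1) XOR (1 OR 1))) -> 0
  row 8 [01000]: (((0 IMPLIES 1) IMPLIES (1 XOR 0)) AND ((0 AND 0) XOR (0 OR 0))) -> 0
  row 9 [01001]: (((0 IMPLIES 1) IMPLIES (1 XOR 0)) AND ((0 AND 1) XOR (1 OR 0))) -> 1
  row 10 [01010]: (((0 IMPLIES 1) IMPLIES (1 XOR 0)) AND ((0 AND 0) XOR (0 OR 0))) -> 0
  row 11 [01011]: (((0 IMPLIES 1) IMPLIES (1 XOR 0)) AND ((0 AND 1) XOR (1 OR 0))) -> 1
  row 12 [01100]: (((0 IMPLIES 1) IMPLIES (1 XOR 1)) AND ((1 AND 0) XOR (0 OR 1))) -> 0
  row 13 [01101]: (((0 IMPLIES 1) IMPLIES (1 XOR 1)) AND ((1 AND 1) XOR (1 OR 1))) -> 0
  row 14 [01110]: (((0 IMPLIES 1) IMPLIES (1 XOR 1)) AND ((1 AND 0) XOR (0 OR 1))) -> 0
  row 15 [01111]: (((0 IMPLIES 1) IMPLIES (1 XOR 1)) AND ((1 AND 1) XOR (1 OR 1))) -> 0
  row 16 [10000]: (((1 IMPLIES 0) IMPLIES (0 XOR 0)) AND ((0 AND 0) XOR (0 OR 0))) -> 0
  row 17 [10001]: (((1 IMPLIES 0) IMPLIES (0 XOR 0)) AND ((0 AND 1) XOR (1 OR 0))) -> 1
  row 18 [10010]: (((1 IMPLIES 0) IMPLIES (0 XOR 0)) AND ((0 AND 0) XOR (0 OR 0))) -> 0
  row 19 [10011]: (((1 IMPLIES 0) IMPLIES (0 XOR 0)) AND ((0 AND 1) XOR (1 OR 0))) -> 1
  row 20 [10100]: (((1 IMPLIES 0) IMPLIES (0 XOR 1)) AND ((1 AND 0) XOR (0 OR 1))) -> 1
  row 21 [10101]: (((1 IMPLIES 0) IMPLIES (0 XOR 1)) AND ((1 AND 1) XOR (1 OR 1))) -> 0
  row 22 [10110]: (((1 IMPLIES 0) IMPLIES (0 XOR 1)) AND ((1 AND 0) XOR (0 OR 1))) -> 1
  row 23 [10111]: (((1 IMPLIES 0) IMPLIES (0 XOR 1)) AND ((1 AND 1) XOR (1 OR 1))) -> 0
  row 24 [11000]: (((1 IMPLIES 1) IMPLIES (1 XOR 0)) AND ((0 AND 0) XOR (0 OR 0))) -> 0
  row 25 [11001]: (((1 IMPLIES 1) IMPLIES (1 XOR 0)) AND ((0 AND 1) XOR (1 OR 0))) -> 1
  row 26 [11010]: (((1 IMPLIES 1) IMPLIES (1 XOR 0)) AND ((0 AND 0) XOR (0 OR 0))) -> 0
  row 27 [11011]: (((1 IMPLIES 1) IMPLIES (1 XOR 0)) AND ((0 AND 1) XOR (1 OR 0))) -> 1
  row 28 [11100]: (((1 IMPLIES 1) IMPLIES (1 XOR 1)) AND ((1 AND 0) XOR (0 OR 1))) -> 0
  row 29 [11101]: (((1 IMPLIES 1) IMPLIES (1 XOR 1)) AND ((1 AND 1) XOR (1 OR 1))) -> 0
  row 30 [11110]: (((1 IMPLIES 1) IMPLIES (1 XOR 1)) AND ((1 AND 0) XOR (0 OR 1))) -> 0
  row 31 [11111]: (((1 IMPLIES 1) IMPLIES (1 XOR 1)) AND ((1 AND 1) XOR (1 OR 1))) -> 0
Full result column, 4 rows per line (a,b,c fixed per line; d,e runs 00..11 left to right):
  rows 0-3 [a,b,c=000]: 0000  = hex 0
  rows 4-7 [a,b,c=001]: 1010  = hex A
  rows 8-11 [a,b,c=010]: 0101  = hex 5
  rows 12-15 [a,b,c=011]: 0000  = hex 0
  rows 16-19 [a,b,c=100]: 0101  = hex 5
  rows 20-23 [a,b,c=101]: 1010  = hex A
  rows 24-27 [a,b,c=110]: 0101  = hex 5
  rows 28-31 [a,b,c=111]: 0000  = hex 0
Output column (row 0 .. row 31) = 00001010010100000101101001010000
Output column grouped in 4s = 0000 1010 0101 0000 0101 1010 0101 0000 = 0x0A505A50
Convert to decimal digit by digit (value = value*16 + digit):
  0 -> 0
  0*16 + 10 (A) = 10
  10*16 + 5 = 165
  165*16 + 0 = 2640
  2640*16 + 5 = 42245
  42245*16 + 10 (A) = 675930
  675930*16 + 5 = 10814885
  10814885*16 + 0 = 173038160
Decimal = 173038160

173038160


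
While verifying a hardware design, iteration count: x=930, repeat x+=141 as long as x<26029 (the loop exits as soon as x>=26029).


Step 1: x goes from 930 toward 26029 by 141; the body runs while x<26029, so iterations = ceil((bound-start)/step)
Step 2: Distance=25099
Step 3: ceil(25099/141)=179

179


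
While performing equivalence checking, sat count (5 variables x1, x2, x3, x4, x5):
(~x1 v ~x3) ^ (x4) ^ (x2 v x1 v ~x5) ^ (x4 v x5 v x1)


CNF with 4 clauses over 5 vars (32 assignments).
An assignment satisfies CNF iff every clause has >=1 true literal.
Check each row (bits = x1,x2,x3,x4,x5; clause T/F shown):
  row 0 [00000]: clauses=TFTF -> 0
  row 1 [00001]: clauses=TFFT -> 0
  row 2 [00010]: clauses=TTTT -> 1
  row 3 [00011]: clauses=TTFT -> 0
  row 4 [00100]: clauses=TFTF -> 0
  row 5 [00101]: clauses=TFFT -> 0
  row 6 [00110]: clauses=TTTT -> 1
  row 7 [00111]: clauses=TTFT -> 0
  row 8 [01000]: clauses=TFTF -> 0
  row 9 [01001]: clauses=TFTT -> 0
  row 10 [01010]: clauses=TTTT -> 1
  row 11 [01011]: clauses=TTTT -> 1
  row 12 [01100]: clauses=TFTF -> 0
  row 13 [01101]: clauses=TFTT -> 0
  row 14 [01110]: clauses=TTTT -> 1
  row 15 [01111]: clauses=TTTT -> 1
  row 16 [10000]: clauses=TFTT -> 0
  row 17 [10001]: clauses=TFTT -> 0
  row 18 [10010]: clauses=TTTT -> 1
  row 19 [10011]: clauses=TTTT -> 1
  row 20 [10100]: clauses=FFTT -> 0
  row 21 [10101]: clauses=FFTT -> 0
  row 22 [10110]: clauses=FTTT -> 0
  row 23 [10111]: clauses=FTTT -> 0
  row 24 [11000]: clauses=TFTT -> 0
  row 25 [11001]: clauses=TFTT -> 0
  row 26 [11010]: clauses=TTTT -> 1
  row 27 [11011]: clauses=TTTT -> 1
  row 28 [11100]: clauses=FFTT -> 0
  row 29 [11101]: clauses=FFTT -> 0
  row 30 [11110]: clauses=FTTT -> 0
  row 31 [11111]: clauses=FTTT -> 0
Full result column, 8 rows per line (x1,x2 fixed per line; x3,x4,x5 runs 000..111 left to right):
  rows 0-7 [x1,x2=00]: 00100010  (ones: 2)
  rows 8-15 [x1,x2=01]: 00110011  (ones: 4)
  rows 16-23 [x1,x2=10]: 00110000  (ones: 2)
  rows 24-31 [x1,x2=11]: 00110000  (ones: 2)
Satisfying assignments = 2+4+2+2 = 10

10


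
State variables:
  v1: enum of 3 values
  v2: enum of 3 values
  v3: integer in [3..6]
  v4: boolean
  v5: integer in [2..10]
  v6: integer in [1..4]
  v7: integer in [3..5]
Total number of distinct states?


State space = product of domain sizes of all variables.
Domain sizes:
  v1 (enum of 3 values): 3
  v2 (enum of 3 values): 3
  v3 (integer in [3..6]): 4
  v4 (boolean): 2
  v5 (integer in [2..10]): 9
  v6 (integer in [1..4]): 4
  v7 (integer in [3..5]): 3
Product = 3 * 3 * 4 * 2 * 9 * 4 * 3 = 7776

7776


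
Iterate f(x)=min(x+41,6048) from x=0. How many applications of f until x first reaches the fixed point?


Step 1: x=0, cap=6048, increment=41
Step 2: x grows by 41 each step until capped at 6048; fixed point is x=6048
Step 3: iterations = ceil(6048/41) = 148

148


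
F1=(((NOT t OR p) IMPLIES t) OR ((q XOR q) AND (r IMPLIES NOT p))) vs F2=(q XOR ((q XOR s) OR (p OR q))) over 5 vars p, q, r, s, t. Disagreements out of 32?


F1 = (((NOT t OR p) IMPLIES t) OR ((q XOR q) AND (r IMPLIES NOT p)))
F2 = (q XOR ((q XOR s) OR (p OR q)))
Evaluate both on each of 32 rows (bits = p,q,r,s,t):
  row 0 [00000]: F1=0 F2=0 -> 0
  row 1 [00001]: F1=1 F2=0 (differ) -> 1
  row 2 [00010]: F1=0 F2=1 (differ) -> 1
  row 3 [00011]: F1=1 F2=1 -> 0
  row 4 [00100]: F1=0 F2=0 -> 0
  row 5 [00101]: F1=1 F2=0 (differ) -> 1
  row 6 [00110]: F1=0 F2=1 (differ) -> 1
  row 7 [00111]: F1=1 F2=1 -> 0
  row 8 [01000]: F1=0 F2=0 -> 0
  row 9 [01001]: F1=1 F2=0 (differ) -> 1
  row 10 [01010]: F1=0 F2=0 -> 0
  row 11 [01011]: F1=1 F2=0 (differ) -> 1
  row 12 [01100]: F1=0 F2=0 -> 0
  row 13 [01101]: F1=1 F2=0 (differ) -> 1
  row 14 [01110]: F1=0 F2=0 -> 0
  row 15 [01111]: F1=1 F2=0 (differ) -> 1
  row 16 [10000]: F1=0 F2=1 (differ) -> 1
  row 17 [10001]: F1=1 F2=1 -> 0
  row 18 [10010]: F1=0 F2=1 (differ) -> 1
  row 19 [10011]: F1=1 F2=1 -> 0
  row 20 [10100]: F1=0 F2=1 (differ) -> 1
  row 21 [10101]: F1=1 F2=1 -> 0
  row 22 [10110]: F1=0 F2=1 (differ) -> 1
  row 23 [10111]: F1=1 F2=1 -> 0
  row 24 [11000]: F1=0 F2=0 -> 0
  row 25 [11001]: F1=1 F2=0 (differ) -> 1
  row 26 [11010]: F1=0 F2=0 -> 0
  row 27 [11011]: F1=1 F2=0 (differ) -> 1
  row 28 [11100]: F1=0 F2=0 -> 0
  row 29 [11101]: F1=1 F2=0 (differ) -> 1
  row 30 [11110]: F1=0 F2=0 -> 0
  row 31 [11111]: F1=1 F2=0 (differ) -> 1
Full result column, 8 rows per line (p,q fixed per line; r,s,t runs 000..111 left to right):
  rows 0-7 [p,q=00]: 01100110  (ones: 4)
  rows 8-15 [p,q=01]: 01010101  (ones: 4)
  rows 16-23 [p,q=10]: 10101010  (ones: 4)
  rows 24-31 [p,q=11]: 01010101  (ones: 4)
Disagreements = 4+4+4+4 = 16

16
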